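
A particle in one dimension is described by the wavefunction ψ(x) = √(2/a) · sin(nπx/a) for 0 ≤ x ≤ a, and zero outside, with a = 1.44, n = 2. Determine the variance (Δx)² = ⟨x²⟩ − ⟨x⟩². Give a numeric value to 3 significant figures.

0.147

Compute ⟨x⟩ and ⟨x²⟩ separately, then (Δx)² = ⟨x²⟩ − ⟨x⟩².
With sin²θ = (1 − cos2θ)/2 on 0 ≤ x ≤ a: ∫sin²(nπx/a) dx = a/2, ∫x·sin²(nπx/a) dx = a²/4, ∫x²·sin²(nπx/a) dx = a³·(1/6 − 1/(4n²π²)); higher powers xᵏ the same way, integrating xᵏ·cos(2nπx/a) by parts.
⟨x⟩ = 0.72000 and ⟨x²⟩ = 0.66494.
(Δx)² = 0.66494 − (0.72000)² = 0.14654.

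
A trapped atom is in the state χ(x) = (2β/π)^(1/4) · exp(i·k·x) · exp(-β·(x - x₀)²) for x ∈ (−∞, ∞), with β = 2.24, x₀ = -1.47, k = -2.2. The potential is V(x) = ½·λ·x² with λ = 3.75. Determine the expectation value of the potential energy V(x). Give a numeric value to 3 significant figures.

⟨V⟩ = ∫ V(x)·|χ|² dx.
Gaussian moments (u = x − x₀): ∫u^(2j)·e^(−2βu²) du = (2j−1)!!/(4β)^j · √(π/(2β)), odd powers integrate to 0; here √(π/(2β)) = 0.83741.
⟨V⟩ = 4.2610.

4.26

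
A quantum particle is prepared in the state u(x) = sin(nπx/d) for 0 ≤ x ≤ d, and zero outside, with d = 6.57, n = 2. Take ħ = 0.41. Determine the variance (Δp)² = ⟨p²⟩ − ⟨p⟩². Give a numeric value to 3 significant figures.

0.154

Compute ⟨p⟩ and ⟨p²⟩ separately; (Δp)² = ⟨p²⟩ − ⟨p⟩².
d/dx sin(nπx/d) = (nπ/d)·cos(nπx/d) and d²/dx² sin(nπx/d) = −(nπ/d)²·sin(nπx/d); on 0 ≤ x ≤ d, ∫sin²(nπx/d) dx = d/2 and ∫sin(nπx/d)·cos(nπx/d) dx = 0.
Normalization: ∫|u|² dx = 3.2850.
⟨p⟩ = 0.0000 and ⟨p²⟩ = 0.15374.
(Δp)² = 0.15374 − (0.0000)² = 0.15374.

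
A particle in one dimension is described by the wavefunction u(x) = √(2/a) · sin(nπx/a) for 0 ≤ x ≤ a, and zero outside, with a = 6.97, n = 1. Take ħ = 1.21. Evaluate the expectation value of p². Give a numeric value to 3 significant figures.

0.297

p² u = −ħ² d²u/dx²; ⟨p²⟩ = −ħ² ∫ u*·u'' dx.
d/dx sin(nπx/a) = (nπ/a)·cos(nπx/a) and d²/dx² sin(nπx/a) = −(nπ/a)²·sin(nπx/a); on 0 ≤ x ≤ a, ∫sin²(nπx/a) dx = a/2 and ∫sin(nπx/a)·cos(nπx/a) dx = 0.
⟨p²⟩ = 0.29744.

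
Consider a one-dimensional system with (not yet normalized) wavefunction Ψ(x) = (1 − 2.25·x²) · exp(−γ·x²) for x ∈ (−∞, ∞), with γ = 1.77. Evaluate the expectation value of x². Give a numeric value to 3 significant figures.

⟨x²⟩ = ∫ x²·|Ψ|² dx / ∫|Ψ|² dx (integrals over the domain).
Expand each integrand as polynomial × e^(−2γx²) and use ∫x^(2j)·e^(−2γx²) dx = (2j−1)!!/(4γ)^j · √(π/(2γ)), odd powers → 0; here √(π/(2γ)) = 0.94205.
State is unnormalized: ∫|Ψ|² dx = 0.62871, and ∫Ψ*·x²·Ψ dx = 0.080918, so ⟨x²⟩ = 0.080918 / 0.62871.
⟨x²⟩ = 0.12870.

0.129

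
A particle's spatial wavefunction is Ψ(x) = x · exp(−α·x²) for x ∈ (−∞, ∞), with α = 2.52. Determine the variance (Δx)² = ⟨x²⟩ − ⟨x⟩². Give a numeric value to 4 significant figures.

Compute ⟨x⟩ and ⟨x²⟩ separately, then (Δx)² = ⟨x²⟩ − ⟨x⟩².
Expand each integrand as polynomial × e^(−2αx²) and use ∫x^(2j)·e^(−2αx²) dx = (2j−1)!!/(4α)^j · √(π/(2α)), odd powers → 0; here √(π/(2α)) = 0.78951.
Normalization: ∫|Ψ|² dx = 0.078325.
⟨x⟩ = 0.0000 and ⟨x²⟩ = 0.29762.
(Δx)² = 0.29762 − (0.0000)² = 0.29762.

0.2976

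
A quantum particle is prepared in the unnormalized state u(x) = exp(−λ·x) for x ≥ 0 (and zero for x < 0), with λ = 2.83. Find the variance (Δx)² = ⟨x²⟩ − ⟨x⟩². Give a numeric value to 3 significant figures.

0.0312

Compute ⟨x⟩ and ⟨x²⟩ separately, then (Δx)² = ⟨x²⟩ − ⟨x⟩².
Every integrand reduces to terms xʲ·e^(−2λx) on [0, ∞); use ∫₀^∞ xʲ·e^(−2λx) dx = j!/(2λ)^(j+1).
Normalization: ∫|u|² dx = 0.17668.
⟨x⟩ = 0.17668 and ⟨x²⟩ = 0.062431.
(Δx)² = 0.062431 − (0.17668)² = 0.031215.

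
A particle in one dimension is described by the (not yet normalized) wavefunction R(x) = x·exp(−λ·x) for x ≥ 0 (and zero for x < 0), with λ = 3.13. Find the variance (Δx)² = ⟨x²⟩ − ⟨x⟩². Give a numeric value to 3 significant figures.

Compute ⟨x⟩ and ⟨x²⟩ separately, then (Δx)² = ⟨x²⟩ − ⟨x⟩².
Every integrand reduces to terms xʲ·e^(−2λx) on [0, ∞); use ∫₀^∞ xʲ·e^(−2λx) dx = j!/(2λ)^(j+1).
Normalization: ∫|R|² dx = 0.0081528.
⟨x⟩ = 0.47923 and ⟨x²⟩ = 0.30622.
(Δx)² = 0.30622 − (0.47923)² = 0.076555.

0.0766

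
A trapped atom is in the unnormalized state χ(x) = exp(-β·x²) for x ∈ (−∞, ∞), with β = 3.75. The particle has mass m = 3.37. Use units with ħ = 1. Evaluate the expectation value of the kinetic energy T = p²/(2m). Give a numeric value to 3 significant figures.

0.556

T = −(ħ²/2m) d²/dx², so ⟨T⟩ = −(ħ²/2m) ∫ χ*·χ'' dx / ∫|χ|² dx; with m = 3.37.
Gaussian moments: ∫x^(2j)·e^(−2βx²) dx = (2j−1)!!/(4β)^j · √(π/(2β)), odd powers integrate to 0; here √(π/(2β)) = 0.64721. Derivatives: d/dx e^(−βx²) = −2βx·e^(−βx²), d²/dx² e^(−βx²) = (4β²x² − 2β)·e^(−βx²).
State is unnormalized: ∫|χ|² dx = 0.64721, and ∫χ*·(−ħ²/2m · χ'') dx = 0.36009, so ⟨T⟩ = 0.36009 / 0.64721.
⟨T⟩ = 0.55638.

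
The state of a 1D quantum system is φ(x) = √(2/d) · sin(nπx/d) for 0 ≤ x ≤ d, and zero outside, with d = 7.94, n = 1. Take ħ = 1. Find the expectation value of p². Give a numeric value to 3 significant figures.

p² φ = −ħ² d²φ/dx²; ⟨p²⟩ = −ħ² ∫ φ*·φ'' dx.
d/dx sin(nπx/d) = (nπ/d)·cos(nπx/d) and d²/dx² sin(nπx/d) = −(nπ/d)²·sin(nπx/d); on 0 ≤ x ≤ d, ∫sin²(nπx/d) dx = d/2 and ∫sin(nπx/d)·cos(nπx/d) dx = 0.
⟨p²⟩ = 0.15655.

0.157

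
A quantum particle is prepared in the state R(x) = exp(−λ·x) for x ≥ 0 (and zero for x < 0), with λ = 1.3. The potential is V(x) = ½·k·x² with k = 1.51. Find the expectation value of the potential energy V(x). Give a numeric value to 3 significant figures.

⟨V⟩ = ∫ V(x)·|R|² dx / ∫|R|² dx.
Every integrand reduces to terms xʲ·e^(−2λx) on [0, ∞); use ∫₀^∞ xʲ·e^(−2λx) dx = j!/(2λ)^(j+1).
State is unnormalized: ∫|R|² dx = 0.38462, and ∫R*·V(x)·R dx = 0.085913, so ⟨V⟩ = 0.085913 / 0.38462.
⟨V⟩ = 0.22337.

0.223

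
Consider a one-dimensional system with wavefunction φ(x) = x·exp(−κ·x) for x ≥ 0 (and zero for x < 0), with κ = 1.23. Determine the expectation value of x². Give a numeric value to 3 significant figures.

1.98

⟨x²⟩ = ∫ x²·|φ|² dx / ∫|φ|² dx (integrals over the domain).
Every integrand reduces to terms xʲ·e^(−2κx) on [0, ∞); use ∫₀^∞ xʲ·e^(−2κx) dx = j!/(2κ)^(j+1).
State is unnormalized: ∫|φ|² dx = 0.13435, and ∫φ*·x²·φ dx = 0.26640, so ⟨x²⟩ = 0.26640 / 0.13435.
⟨x²⟩ = 1.9829.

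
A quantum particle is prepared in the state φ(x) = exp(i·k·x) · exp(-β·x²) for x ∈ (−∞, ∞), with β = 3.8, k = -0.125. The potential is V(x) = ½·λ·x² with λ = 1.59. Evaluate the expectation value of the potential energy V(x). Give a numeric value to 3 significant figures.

⟨V⟩ = ∫ V(x)·|φ|² dx / ∫|φ|² dx.
Gaussian moments: ∫x^(2j)·e^(−2βx²) dx = (2j−1)!!/(4β)^j · √(π/(2β)), odd powers integrate to 0; here √(π/(2β)) = 0.64294.
State is unnormalized: ∫|φ|² dx = 0.64294, and ∫φ*·V(x)·φ dx = 0.033627, so ⟨V⟩ = 0.033627 / 0.64294.
⟨V⟩ = 0.052303.

0.0523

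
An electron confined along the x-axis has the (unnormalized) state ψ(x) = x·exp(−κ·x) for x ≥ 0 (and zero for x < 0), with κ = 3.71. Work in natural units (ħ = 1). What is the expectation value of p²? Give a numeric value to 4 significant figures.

13.76

p² ψ = −ħ² d²ψ/dx²; ⟨p²⟩ = −ħ² ∫ ψ*·ψ'' dx / ∫|ψ|² dx.
Differentiate x·exp(−κ·x) with the product rule; every integrand then reduces to terms xʲ·e^(−2κx) on [0, ∞), with ∫₀^∞ xʲ·e^(−2κx) dx = j!/(2κ)^(j+1).
State is unnormalized: ∫|ψ|² dx = 0.0048957, and ∫ψ*·(−ħ² ψ'') dx = 0.067385, so ⟨p²⟩ = 0.067385 / 0.0048957.
⟨p²⟩ = 13.764.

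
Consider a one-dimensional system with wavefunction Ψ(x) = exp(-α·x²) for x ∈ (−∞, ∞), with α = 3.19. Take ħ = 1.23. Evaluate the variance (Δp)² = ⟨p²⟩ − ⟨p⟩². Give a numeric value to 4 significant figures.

4.826

Compute ⟨p⟩ and ⟨p²⟩ separately; (Δp)² = ⟨p²⟩ − ⟨p⟩².
Gaussian moments: ∫x^(2j)·e^(−2αx²) dx = (2j−1)!!/(4α)^j · √(π/(2α)), odd powers integrate to 0; here √(π/(2α)) = 0.70172. Derivatives: d/dx e^(−αx²) = −2αx·e^(−αx²), d²/dx² e^(−αx²) = (4α²x² − 2α)·e^(−αx²).
Normalization: ∫|Ψ|² dx = 0.70172.
⟨p⟩ = 0.0000 and ⟨p²⟩ = 4.8262.
(Δp)² = 4.8262 − (0.0000)² = 4.8262.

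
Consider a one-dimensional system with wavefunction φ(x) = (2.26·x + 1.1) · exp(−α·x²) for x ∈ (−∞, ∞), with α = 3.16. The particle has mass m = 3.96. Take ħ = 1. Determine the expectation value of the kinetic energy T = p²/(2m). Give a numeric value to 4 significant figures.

0.5988

T = −(ħ²/2m) d²/dx², so ⟨T⟩ = −(ħ²/2m) ∫ φ*·φ'' dx / ∫|φ|² dx; with m = 3.96.
Expand each integrand as polynomial × e^(−2αx²) and use ∫x^(2j)·e^(−2αx²) dx = (2j−1)!!/(4α)^j · √(π/(2α)), odd powers → 0; here √(π/(2α)) = 0.70504. Differentiate with the product rule, d/dx e^(−αx²) = −2αx·e^(−αx²).
State is unnormalized: ∫|φ|² dx = 1.1380, and ∫φ*·(−ħ²/2m · φ'') dx = 0.68139, so ⟨T⟩ = 0.68139 / 1.1380.
⟨T⟩ = 0.59876.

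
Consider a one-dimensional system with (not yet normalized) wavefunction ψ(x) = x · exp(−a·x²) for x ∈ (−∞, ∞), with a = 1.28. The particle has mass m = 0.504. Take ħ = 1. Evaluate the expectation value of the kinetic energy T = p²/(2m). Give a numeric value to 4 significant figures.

3.810

T = −(ħ²/2m) d²/dx², so ⟨T⟩ = −(ħ²/2m) ∫ ψ*·ψ'' dx / ∫|ψ|² dx; with m = 0.504.
Expand each integrand as polynomial × e^(−2ax²) and use ∫x^(2j)·e^(−2ax²) dx = (2j−1)!!/(4a)^j · √(π/(2a)), odd powers → 0; here √(π/(2a)) = 1.1078. Differentiate with the product rule, d/dx e^(−ax²) = −2ax·e^(−ax²).
State is unnormalized: ∫|ψ|² dx = 0.21636, and ∫ψ*·(−ħ²/2m · ψ'') dx = 0.82424, so ⟨T⟩ = 0.82424 / 0.21636.
⟨T⟩ = 3.8095.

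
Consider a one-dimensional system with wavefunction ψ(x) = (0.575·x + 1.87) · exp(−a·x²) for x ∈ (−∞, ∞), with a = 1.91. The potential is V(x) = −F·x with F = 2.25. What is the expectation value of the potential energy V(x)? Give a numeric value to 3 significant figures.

⟨V⟩ = ∫ V(x)·|ψ|² dx / ∫|ψ|² dx.
Expand each integrand as polynomial × e^(−2ax²) and use ∫x^(2j)·e^(−2ax²) dx = (2j−1)!!/(4a)^j · √(π/(2a)), odd powers → 0; here √(π/(2a)) = 0.90687.
State is unnormalized: ∫|ψ|² dx = 3.2105, and ∫ψ*·V(x)·ψ dx = -0.57434, so ⟨V⟩ = -0.57434 / 3.2105.
⟨V⟩ = -0.17890.

-0.179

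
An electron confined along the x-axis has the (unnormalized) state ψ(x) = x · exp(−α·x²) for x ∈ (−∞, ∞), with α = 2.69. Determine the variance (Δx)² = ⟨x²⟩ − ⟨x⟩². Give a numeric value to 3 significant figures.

Compute ⟨x⟩ and ⟨x²⟩ separately, then (Δx)² = ⟨x²⟩ − ⟨x⟩².
Expand each integrand as polynomial × e^(−2αx²) and use ∫x^(2j)·e^(−2αx²) dx = (2j−1)!!/(4α)^j · √(π/(2α)), odd powers → 0; here √(π/(2α)) = 0.76416.
Normalization: ∫|ψ|² dx = 0.071019.
⟨x⟩ = 0.0000 and ⟨x²⟩ = 0.27881.
(Δx)² = 0.27881 − (0.0000)² = 0.27881.

0.279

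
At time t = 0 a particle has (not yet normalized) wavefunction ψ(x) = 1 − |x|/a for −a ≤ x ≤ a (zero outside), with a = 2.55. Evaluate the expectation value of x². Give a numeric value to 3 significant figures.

0.650

⟨x²⟩ = ∫ x²·|ψ|² dx / ∫|ψ|² dx (integrals over the domain).
ψ is even, so ∫ over [−a, a] = 2∫₀ᵃ with ψ = 1 − x/a there: ∫₀ᵃ (1 − x/a)² dx = a/3, ∫₀ᵃ x²(1 − x/a)² dx = a³/30, ∫₀ᵃ x⁴(1 − x/a)² dx = a⁵/105.
State is unnormalized: ∫|ψ|² dx = 1.7000, and ∫ψ*·x²·ψ dx = 1.1054, so ⟨x²⟩ = 1.1054 / 1.7000.
⟨x²⟩ = 0.65025.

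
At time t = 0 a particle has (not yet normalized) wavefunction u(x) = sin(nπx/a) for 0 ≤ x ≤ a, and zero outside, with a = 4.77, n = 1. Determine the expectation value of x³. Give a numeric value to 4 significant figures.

⟨x³⟩ = ∫ x³·|u|² dx / ∫|u|² dx (integrals over the domain).
With sin²θ = (1 − cos2θ)/2 on 0 ≤ x ≤ a: ∫sin²(nπx/a) dx = a/2, ∫x·sin²(nπx/a) dx = a²/4, ∫x²·sin²(nπx/a) dx = a³·(1/6 − 1/(4n²π²)); higher powers xᵏ the same way, integrating xᵏ·cos(2nπx/a) by parts.
State is unnormalized: ∫|u|² dx = 2.3850, and ∫u*·x³·u dx = 45.042, so ⟨x³⟩ = 45.042 / 2.3850.
⟨x³⟩ = 18.885.

18.89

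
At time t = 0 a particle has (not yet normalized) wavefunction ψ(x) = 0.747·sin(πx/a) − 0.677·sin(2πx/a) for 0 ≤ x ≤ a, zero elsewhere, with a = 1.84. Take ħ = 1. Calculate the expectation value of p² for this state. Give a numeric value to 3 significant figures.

6.86

p² ψ = −ħ² d²ψ/dx²; ⟨p²⟩ = −ħ² ∫ ψ*·ψ'' dx / ∫|ψ|² dx.
d²/dx² sin(jπx/a) = −(jπ/a)²·sin(jπx/a); on 0 ≤ x ≤ a, ∫sin²(jπx/a) dx = a/2 and ∫sin(jπx/a)·sin(lπx/a) dx = 0 for j ≠ l, so only diagonal terms survive in ∫|ψ|² and ∫ψ·ψ″; ∫ψ·ψ′ dx = [ψ²/2] between the walls = 0.
State is unnormalized: ∫|ψ|² dx = 0.93503, and ∫ψ*·(−ħ² ψ'') dx = 6.4134, so ⟨p²⟩ = 6.4134 / 0.93503.
⟨p²⟩ = 6.8591.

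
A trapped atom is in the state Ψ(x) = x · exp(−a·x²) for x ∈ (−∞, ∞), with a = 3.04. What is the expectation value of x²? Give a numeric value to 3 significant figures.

⟨x²⟩ = ∫ x²·|Ψ|² dx / ∫|Ψ|² dx (integrals over the domain).
Expand each integrand as polynomial × e^(−2ax²) and use ∫x^(2j)·e^(−2ax²) dx = (2j−1)!!/(4a)^j · √(π/(2a)), odd powers → 0; here √(π/(2a)) = 0.71882.
State is unnormalized: ∫|Ψ|² dx = 0.059114, and ∫Ψ*·x²·Ψ dx = 0.014584, so ⟨x²⟩ = 0.014584 / 0.059114.
⟨x²⟩ = 0.24671.

0.247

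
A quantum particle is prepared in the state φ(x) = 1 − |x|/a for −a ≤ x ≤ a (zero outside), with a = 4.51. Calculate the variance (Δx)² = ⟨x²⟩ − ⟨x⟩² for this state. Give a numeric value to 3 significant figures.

2.03

Compute ⟨x⟩ and ⟨x²⟩ separately, then (Δx)² = ⟨x²⟩ − ⟨x⟩².
φ is even, so ∫ over [−a, a] = 2∫₀ᵃ with φ = 1 − x/a there: ∫₀ᵃ (1 − x/a)² dx = a/3, ∫₀ᵃ x²(1 − x/a)² dx = a³/30, ∫₀ᵃ x⁴(1 − x/a)² dx = a⁵/105.
Normalization: ∫|φ|² dx = 3.0067.
⟨x⟩ = 0.0000 and ⟨x²⟩ = 2.0340.
(Δx)² = 2.0340 − (0.0000)² = 2.0340.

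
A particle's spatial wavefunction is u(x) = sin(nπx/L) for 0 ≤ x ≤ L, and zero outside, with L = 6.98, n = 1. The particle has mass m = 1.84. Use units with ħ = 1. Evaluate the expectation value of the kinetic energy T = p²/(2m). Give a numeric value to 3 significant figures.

T = −(ħ²/2m) d²/dx², so ⟨T⟩ = −(ħ²/2m) ∫ u*·u'' dx / ∫|u|² dx; with m = 1.84.
d/dx sin(nπx/L) = (nπ/L)·cos(nπx/L) and d²/dx² sin(nπx/L) = −(nπ/L)²·sin(nπx/L); on 0 ≤ x ≤ L, ∫sin²(nπx/L) dx = L/2 and ∫sin(nπx/L)·cos(nπx/L) dx = 0.
State is unnormalized: ∫|u|² dx = 3.4900, and ∫u*·(−ħ²/2m · u'') dx = 0.19212, so ⟨T⟩ = 0.19212 / 3.4900.
⟨T⟩ = 0.055048.

0.0550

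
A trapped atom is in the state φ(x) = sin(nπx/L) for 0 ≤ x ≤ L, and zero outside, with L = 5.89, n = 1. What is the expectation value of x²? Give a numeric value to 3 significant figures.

⟨x²⟩ = ∫ x²·|φ|² dx / ∫|φ|² dx (integrals over the domain).
With sin²θ = (1 − cos2θ)/2 on 0 ≤ x ≤ L: ∫sin²(nπx/L) dx = L/2, ∫x·sin²(nπx/L) dx = L²/4, ∫x²·sin²(nπx/L) dx = L³·(1/6 − 1/(4n²π²)); higher powers xᵏ the same way, integrating xᵏ·cos(2nπx/L) by parts.
State is unnormalized: ∫|φ|² dx = 2.9450, and ∫φ*·x²·φ dx = 28.880, so ⟨x²⟩ = 28.880 / 2.9450.
⟨x²⟩ = 9.8065.

9.81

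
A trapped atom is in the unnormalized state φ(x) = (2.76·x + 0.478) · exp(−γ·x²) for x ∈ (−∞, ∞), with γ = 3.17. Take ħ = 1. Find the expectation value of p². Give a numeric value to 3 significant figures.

7.76

p² φ = −ħ² d²φ/dx²; ⟨p²⟩ = −ħ² ∫ φ*·φ'' dx / ∫|φ|² dx.
Expand each integrand as polynomial × e^(−2γx²) and use ∫x^(2j)·e^(−2γx²) dx = (2j−1)!!/(4γ)^j · √(π/(2γ)), odd powers → 0; here √(π/(2γ)) = 0.70393. Differentiate with the product rule, d/dx e^(−γx²) = −2γx·e^(−γx²).
State is unnormalized: ∫|φ|² dx = 0.58373, and ∫φ*·(−ħ² φ'') dx = 4.5316, so ⟨p²⟩ = 4.5316 / 0.58373.
⟨p²⟩ = 7.7631.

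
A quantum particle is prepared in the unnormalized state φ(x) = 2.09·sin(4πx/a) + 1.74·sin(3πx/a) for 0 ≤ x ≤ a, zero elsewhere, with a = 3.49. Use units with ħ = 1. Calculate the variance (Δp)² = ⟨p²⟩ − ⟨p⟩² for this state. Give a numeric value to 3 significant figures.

10.6

Compute ⟨p⟩ and ⟨p²⟩ separately; (Δp)² = ⟨p²⟩ − ⟨p⟩².
d²/dx² sin(jπx/a) = −(jπ/a)²·sin(jπx/a); on 0 ≤ x ≤ a, ∫sin²(jπx/a) dx = a/2 and ∫sin(jπx/a)·sin(lπx/a) dx = 0 for j ≠ l, so only diagonal terms survive in ∫|φ|² and ∫φ·φ″; ∫φ·φ′ dx = [φ²/2] between the walls = 0.
Normalization: ∫|φ|² dx = 12.905.
⟨p⟩ = 0.0000 and ⟨p²⟩ = 10.643.
(Δp)² = 10.643 − (0.0000)² = 10.643.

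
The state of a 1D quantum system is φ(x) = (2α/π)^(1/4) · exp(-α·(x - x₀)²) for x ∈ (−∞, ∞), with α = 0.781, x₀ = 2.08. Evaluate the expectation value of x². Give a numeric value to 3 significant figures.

⟨x²⟩ = ∫ x²·|φ|² dx (integrals over the domain).
Gaussian moments (u = x − x₀): ∫u^(2j)·e^(−2αu²) du = (2j−1)!!/(4α)^j · √(π/(2α)), odd powers integrate to 0; here √(π/(2α)) = 1.4182.
⟨x²⟩ = 4.6465.

4.65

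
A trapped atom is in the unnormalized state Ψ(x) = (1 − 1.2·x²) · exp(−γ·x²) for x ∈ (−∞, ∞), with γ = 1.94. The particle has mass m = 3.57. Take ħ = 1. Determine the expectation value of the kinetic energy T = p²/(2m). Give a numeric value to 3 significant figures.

T = −(ħ²/2m) d²/dx², so ⟨T⟩ = −(ħ²/2m) ∫ Ψ*·Ψ'' dx / ∫|Ψ|² dx; with m = 3.57.
Expand each integrand as polynomial × e^(−2γx²) and use ∫x^(2j)·e^(−2γx²) dx = (2j−1)!!/(4γ)^j · √(π/(2γ)), odd powers → 0; here √(π/(2γ)) = 0.89983. Differentiate with the product rule, d/dx e^(−γx²) = −2γx·e^(−γx²).
State is unnormalized: ∫|Ψ|² dx = 0.68608, and ∫Ψ*·(−ħ²/2m · Ψ'') dx = 0.36103, so ⟨T⟩ = 0.36103 / 0.68608.
⟨T⟩ = 0.52622.

0.526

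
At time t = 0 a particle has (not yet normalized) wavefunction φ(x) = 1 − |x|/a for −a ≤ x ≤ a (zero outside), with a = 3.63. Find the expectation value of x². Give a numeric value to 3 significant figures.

⟨x²⟩ = ∫ x²·|φ|² dx / ∫|φ|² dx (integrals over the domain).
φ is even, so ∫ over [−a, a] = 2∫₀ᵃ with φ = 1 − x/a there: ∫₀ᵃ (1 − x/a)² dx = a/3, ∫₀ᵃ x²(1 − x/a)² dx = a³/30, ∫₀ᵃ x⁴(1 − x/a)² dx = a⁵/105.
State is unnormalized: ∫|φ|² dx = 2.4200, and ∫φ*·x²·φ dx = 3.1888, so ⟨x²⟩ = 3.1888 / 2.4200.
⟨x²⟩ = 1.3177.

1.32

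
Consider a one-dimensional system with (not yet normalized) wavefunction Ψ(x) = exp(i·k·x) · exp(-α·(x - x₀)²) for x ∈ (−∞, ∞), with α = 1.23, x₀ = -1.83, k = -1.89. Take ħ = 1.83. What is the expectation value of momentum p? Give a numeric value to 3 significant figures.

p Ψ = −iħ dΨ/dx; then ⟨p⟩ = ∫ Ψ*·(pΨ) dx / ∫|Ψ|² dx.
Gaussian moments (u = x − x₀): ∫u^(2j)·e^(−2αu²) du = (2j−1)!!/(4α)^j · √(π/(2α)), odd powers integrate to 0; here √(π/(2α)) = 1.1301. Derivatives: Ψ′ = (ik − 2αu)·Ψ, Ψ″ = ((ik − 2αu)² − 2α)·Ψ; the odd-in-u pieces drop out.
State is unnormalized: ∫|Ψ|² dx = 1.1301, and ∫Ψ*·(−iħ Ψ') dx = -3.9086, so ⟨p⟩ = -3.9086 / 1.1301.
⟨p⟩ = -3.4587.

-3.46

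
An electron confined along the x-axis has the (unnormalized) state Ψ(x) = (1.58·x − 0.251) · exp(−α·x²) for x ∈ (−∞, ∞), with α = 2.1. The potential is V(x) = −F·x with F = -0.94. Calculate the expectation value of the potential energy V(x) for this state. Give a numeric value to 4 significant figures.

-0.2464

⟨V⟩ = ∫ V(x)·|Ψ|² dx / ∫|Ψ|² dx.
Expand each integrand as polynomial × e^(−2αx²) and use ∫x^(2j)·e^(−2αx²) dx = (2j−1)!!/(4α)^j · √(π/(2α)), odd powers → 0; here √(π/(2α)) = 0.86487.
State is unnormalized: ∫|Ψ|² dx = 0.31152, and ∫Ψ*·V(x)·Ψ dx = -0.076764, so ⟨V⟩ = -0.076764 / 0.31152.
⟨V⟩ = -0.24642.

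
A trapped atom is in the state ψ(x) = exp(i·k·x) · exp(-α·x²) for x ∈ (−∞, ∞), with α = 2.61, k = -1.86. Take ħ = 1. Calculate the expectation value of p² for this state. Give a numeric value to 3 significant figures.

6.07

p² ψ = −ħ² d²ψ/dx²; ⟨p²⟩ = −ħ² ∫ ψ*·ψ'' dx / ∫|ψ|² dx.
Gaussian moments: ∫x^(2j)·e^(−2αx²) dx = (2j−1)!!/(4α)^j · √(π/(2α)), odd powers integrate to 0; here √(π/(2α)) = 0.77578. Derivatives: ψ′ = (ik − 2αx)·ψ, ψ″ = ((ik − 2αx)² − 2α)·ψ; the odd-in-x pieces drop out.
State is unnormalized: ∫|ψ|² dx = 0.77578, and ∫ψ*·(−ħ² ψ'') dx = 4.7087, so ⟨p²⟩ = 4.7087 / 0.77578.
⟨p²⟩ = 6.0696.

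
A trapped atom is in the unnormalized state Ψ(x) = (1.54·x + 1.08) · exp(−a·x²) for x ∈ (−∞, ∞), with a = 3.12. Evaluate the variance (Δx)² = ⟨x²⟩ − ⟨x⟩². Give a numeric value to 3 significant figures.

Compute ⟨x⟩ and ⟨x²⟩ separately, then (Δx)² = ⟨x²⟩ − ⟨x⟩².
Expand each integrand as polynomial × e^(−2ax²) and use ∫x^(2j)·e^(−2ax²) dx = (2j−1)!!/(4a)^j · √(π/(2a)), odd powers → 0; here √(π/(2a)) = 0.70955.
Normalization: ∫|Ψ|² dx = 0.96246.
⟨x⟩ = 0.19650 and ⟨x²⟩ = 0.10258.
(Δx)² = 0.10258 − (0.19650)² = 0.063968.

0.0640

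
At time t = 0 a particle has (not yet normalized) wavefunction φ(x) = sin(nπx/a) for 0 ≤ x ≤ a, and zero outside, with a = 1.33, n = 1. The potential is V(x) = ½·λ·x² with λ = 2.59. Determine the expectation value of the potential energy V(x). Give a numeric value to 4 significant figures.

⟨V⟩ = ∫ V(x)·|φ|² dx / ∫|φ|² dx.
With sin²θ = (1 − cos2θ)/2 on 0 ≤ x ≤ a: ∫sin²(nπx/a) dx = a/2, ∫x·sin²(nπx/a) dx = a²/4, ∫x²·sin²(nπx/a) dx = a³·(1/6 − 1/(4n²π²)); higher powers xᵏ the same way, integrating xᵏ·cos(2nπx/a) by parts.
State is unnormalized: ∫|φ|² dx = 0.66500, and ∫φ*·V(x)·φ dx = 0.43060, so ⟨V⟩ = 0.43060 / 0.66500.
⟨V⟩ = 0.64753.

0.6475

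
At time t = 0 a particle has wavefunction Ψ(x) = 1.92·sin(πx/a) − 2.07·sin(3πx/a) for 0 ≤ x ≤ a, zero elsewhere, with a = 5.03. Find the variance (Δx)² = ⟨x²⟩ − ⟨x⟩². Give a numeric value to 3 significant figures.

0.480

Compute ⟨x⟩ and ⟨x²⟩ separately, then (Δx)² = ⟨x²⟩ − ⟨x⟩².
On 0 ≤ x ≤ a (j ≠ l): ∫sin²(jπx/a) dx = a/2, ∫sin(jπx/a)·sin(lπx/a) dx = 0; diagonal moments ∫x·sin²(jπx/a) dx = a²/4, ∫x²·sin²(jπx/a) dx = a³·(1/6 − 1/(4j²π²)); cross terms ∫x·sin(jπx/a)·sin(lπx/a) dx = 0 for j + l even and −4jla²/(π²(j² − l²)²) for j + l odd, ∫x²·sin(jπx/a)·sin(lπx/a) dx = (−1)^(j+l)·4jla³/(π²(j² − l²)²); higher powers the same way via product-to-sum and parts.
Normalization: ∫|Ψ|² dx = 20.048.
⟨x⟩ = 2.5150 and ⟨x²⟩ = 6.8057.
(Δx)² = 6.8057 − (2.5150)² = 0.48049.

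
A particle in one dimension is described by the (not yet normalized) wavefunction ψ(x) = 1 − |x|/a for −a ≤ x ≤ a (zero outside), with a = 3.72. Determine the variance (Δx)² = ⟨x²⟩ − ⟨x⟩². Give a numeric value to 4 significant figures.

Compute ⟨x⟩ and ⟨x²⟩ separately, then (Δx)² = ⟨x²⟩ − ⟨x⟩².
ψ is even, so ∫ over [−a, a] = 2∫₀ᵃ with ψ = 1 − x/a there: ∫₀ᵃ (1 − x/a)² dx = a/3, ∫₀ᵃ x²(1 − x/a)² dx = a³/30, ∫₀ᵃ x⁴(1 − x/a)² dx = a⁵/105.
Normalization: ∫|ψ|² dx = 2.4800.
⟨x⟩ = 0.0000 and ⟨x²⟩ = 1.3838.
(Δx)² = 1.3838 − (0.0000)² = 1.3838.

1.384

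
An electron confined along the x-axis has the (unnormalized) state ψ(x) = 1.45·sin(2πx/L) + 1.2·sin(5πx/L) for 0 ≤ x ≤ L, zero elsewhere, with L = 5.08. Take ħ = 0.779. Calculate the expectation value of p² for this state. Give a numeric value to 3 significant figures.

p² ψ = −ħ² d²ψ/dx²; ⟨p²⟩ = −ħ² ∫ ψ*·ψ'' dx / ∫|ψ|² dx.
d²/dx² sin(jπx/L) = −(jπ/L)²·sin(jπx/L); on 0 ≤ x ≤ L, ∫sin²(jπx/L) dx = L/2 and ∫sin(jπx/L)·sin(lπx/L) dx = 0 for j ≠ l, so only diagonal terms survive in ∫|ψ|² and ∫ψ·ψ″; ∫ψ·ψ′ dx = [ψ²/2] between the walls = 0.
State is unnormalized: ∫|ψ|² dx = 8.9980, and ∫ψ*·(−ħ² ψ'') dx = 26.180, so ⟨p²⟩ = 26.180 / 8.9980.
⟨p²⟩ = 2.9095.

2.91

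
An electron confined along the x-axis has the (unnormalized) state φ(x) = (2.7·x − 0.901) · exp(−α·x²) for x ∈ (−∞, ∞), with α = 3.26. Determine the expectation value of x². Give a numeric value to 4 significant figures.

⟨x²⟩ = ∫ x²·|φ|² dx / ∫|φ|² dx (integrals over the domain).
Expand each integrand as polynomial × e^(−2αx²) and use ∫x^(2j)·e^(−2αx²) dx = (2j−1)!!/(4α)^j · √(π/(2α)), odd powers → 0; here √(π/(2α)) = 0.69415.
State is unnormalized: ∫|φ|² dx = 0.95157, and ∫φ*·x²·φ dx = 0.13249, so ⟨x²⟩ = 0.13249 / 0.95157.
⟨x²⟩ = 0.13923.

0.1392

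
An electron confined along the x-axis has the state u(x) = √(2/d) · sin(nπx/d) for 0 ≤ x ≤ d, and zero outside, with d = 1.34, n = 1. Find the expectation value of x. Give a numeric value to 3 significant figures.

⟨x⟩ = ∫ x·|u|² dx (integrals over the domain).
With sin²θ = (1 − cos2θ)/2 on 0 ≤ x ≤ d: ∫sin²(nπx/d) dx = d/2, ∫x·sin²(nπx/d) dx = d²/4, ∫x²·sin²(nπx/d) dx = d³·(1/6 − 1/(4n²π²)); higher powers xᵏ the same way, integrating xᵏ·cos(2nπx/d) by parts.
⟨x⟩ = 0.67000.

0.670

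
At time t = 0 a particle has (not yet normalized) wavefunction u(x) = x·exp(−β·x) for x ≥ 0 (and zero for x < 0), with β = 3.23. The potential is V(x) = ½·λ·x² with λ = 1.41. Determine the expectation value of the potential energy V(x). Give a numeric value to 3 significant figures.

0.203

⟨V⟩ = ∫ V(x)·|u|² dx / ∫|u|² dx.
Every integrand reduces to terms xʲ·e^(−2βx) on [0, ∞); use ∫₀^∞ xʲ·e^(−2βx) dx = j!/(2β)^(j+1).
State is unnormalized: ∫|u|² dx = 0.0074188, and ∫u*·V(x)·u dx = 0.0015040, so ⟨V⟩ = 0.0015040 / 0.0074188.
⟨V⟩ = 0.20272.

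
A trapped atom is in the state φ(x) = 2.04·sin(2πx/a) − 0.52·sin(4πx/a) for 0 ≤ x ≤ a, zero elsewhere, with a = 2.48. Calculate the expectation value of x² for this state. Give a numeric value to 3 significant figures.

1.84

⟨x²⟩ = ∫ x²·|φ|² dx / ∫|φ|² dx (integrals over the domain).
On 0 ≤ x ≤ a (j ≠ l): ∫sin²(jπx/a) dx = a/2, ∫sin(jπx/a)·sin(lπx/a) dx = 0; diagonal moments ∫x·sin²(jπx/a) dx = a²/4, ∫x²·sin²(jπx/a) dx = a³·(1/6 − 1/(4j²π²)); cross terms ∫x·sin(jπx/a)·sin(lπx/a) dx = 0 for j + l even and −4jla²/(π²(j² − l²)²) for j + l odd, ∫x²·sin(jπx/a)·sin(lπx/a) dx = (−1)^(j+l)·4jla³/(π²(j² − l²)²); higher powers the same way via product-to-sum and parts.
State is unnormalized: ∫|φ|² dx = 5.4957, and ∫φ*·x²·φ dx = 10.130, so ⟨x²⟩ = 10.130 / 5.4957.
⟨x²⟩ = 1.8432.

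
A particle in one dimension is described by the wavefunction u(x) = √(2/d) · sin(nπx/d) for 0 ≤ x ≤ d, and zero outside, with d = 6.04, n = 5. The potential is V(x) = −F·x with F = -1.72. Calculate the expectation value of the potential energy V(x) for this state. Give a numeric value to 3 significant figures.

5.19

⟨V⟩ = ∫ V(x)·|u|² dx.
With sin²θ = (1 − cos2θ)/2 on 0 ≤ x ≤ d: ∫sin²(nπx/d) dx = d/2, ∫x·sin²(nπx/d) dx = d²/4, ∫x²·sin²(nπx/d) dx = d³·(1/6 − 1/(4n²π²)); higher powers xᵏ the same way, integrating xᵏ·cos(2nπx/d) by parts.
⟨V⟩ = 5.1944.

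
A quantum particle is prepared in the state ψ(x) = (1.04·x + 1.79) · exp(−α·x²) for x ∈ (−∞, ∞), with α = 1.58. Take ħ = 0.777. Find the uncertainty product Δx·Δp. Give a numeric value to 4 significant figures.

0.3887

Δx = √(⟨x²⟩−⟨x⟩²), Δp = √(⟨p²⟩−⟨p⟩²).
Expand each integrand as polynomial × e^(−2αx²) and use ∫x^(2j)·e^(−2αx²) dx = (2j−1)!!/(4α)^j · √(π/(2α)), odd powers → 0; here √(π/(2α)) = 0.99708. Differentiate with the product rule, d/dx e^(−αx²) = −2αx·e^(−αx²).
Normalization: ∫|ψ|² dx = 3.3654.
⟨x⟩ = 0.17454, ⟨x²⟩ = 0.17427 ⇒ Δx = 0.37922.
⟨p⟩ = 0.0000, ⟨p²⟩ = 1.0506 ⇒ Δp = 1.0250.
Δx·Δp = 0.38870.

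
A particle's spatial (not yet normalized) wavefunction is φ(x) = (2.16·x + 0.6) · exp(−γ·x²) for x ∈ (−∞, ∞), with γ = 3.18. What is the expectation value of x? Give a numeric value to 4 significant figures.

0.2804

⟨x⟩ = ∫ x·|φ|² dx / ∫|φ|² dx (integrals over the domain).
Expand each integrand as polynomial × e^(−2γx²) and use ∫x^(2j)·e^(−2γx²) dx = (2j−1)!!/(4γ)^j · √(π/(2γ)), odd powers → 0; here √(π/(2γ)) = 0.70282.
State is unnormalized: ∫|φ|² dx = 0.51081, and ∫φ*·x·φ dx = 0.14322, so ⟨x⟩ = 0.14322 / 0.51081.
⟨x⟩ = 0.28037.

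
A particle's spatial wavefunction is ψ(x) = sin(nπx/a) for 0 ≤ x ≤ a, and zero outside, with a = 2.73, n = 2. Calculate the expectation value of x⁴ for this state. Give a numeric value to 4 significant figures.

⟨x⁴⟩ = ∫ x⁴·|ψ|² dx / ∫|ψ|² dx (integrals over the domain).
With sin²θ = (1 − cos2θ)/2 on 0 ≤ x ≤ a: ∫sin²(nπx/a) dx = a/2, ∫x·sin²(nπx/a) dx = a²/4, ∫x²·sin²(nπx/a) dx = a³·(1/6 − 1/(4n²π²)); higher powers xᵏ the same way, integrating xᵏ·cos(2nπx/a) by parts.
State is unnormalized: ∫|ψ|² dx = 1.3650, and ∫ψ*·x⁴·ψ dx = 13.316, so ⟨x⁴⟩ = 13.316 / 1.3650.
⟨x⁴⟩ = 9.7556.

9.756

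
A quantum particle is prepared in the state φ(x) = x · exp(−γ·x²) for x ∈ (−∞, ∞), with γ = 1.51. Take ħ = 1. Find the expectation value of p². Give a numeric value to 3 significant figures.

4.53

p² φ = −ħ² d²φ/dx²; ⟨p²⟩ = −ħ² ∫ φ*·φ'' dx / ∫|φ|² dx.
Expand each integrand as polynomial × e^(−2γx²) and use ∫x^(2j)·e^(−2γx²) dx = (2j−1)!!/(4γ)^j · √(π/(2γ)), odd powers → 0; here √(π/(2γ)) = 1.0199. Differentiate with the product rule, d/dx e^(−γx²) = −2γx·e^(−γx²).
State is unnormalized: ∫|φ|² dx = 0.16886, and ∫φ*·(−ħ² φ'') dx = 0.76495, so ⟨p²⟩ = 0.76495 / 0.16886.
⟨p²⟩ = 4.5300.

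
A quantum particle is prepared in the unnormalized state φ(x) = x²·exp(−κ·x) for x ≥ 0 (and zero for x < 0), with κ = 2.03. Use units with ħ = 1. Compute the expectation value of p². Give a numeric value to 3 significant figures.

p² φ = −ħ² d²φ/dx²; ⟨p²⟩ = −ħ² ∫ φ*·φ'' dx / ∫|φ|² dx.
Differentiate x²·exp(−κ·x) with the product rule; every integrand then reduces to terms xʲ·e^(−2κx) on [0, ∞), with ∫₀^∞ xʲ·e^(−2κx) dx = j!/(2κ)^(j+1).
State is unnormalized: ∫|φ|² dx = 0.021756, and ∫φ*·(−ħ² φ'') dx = 0.029885, so ⟨p²⟩ = 0.029885 / 0.021756.
⟨p²⟩ = 1.3736.

1.37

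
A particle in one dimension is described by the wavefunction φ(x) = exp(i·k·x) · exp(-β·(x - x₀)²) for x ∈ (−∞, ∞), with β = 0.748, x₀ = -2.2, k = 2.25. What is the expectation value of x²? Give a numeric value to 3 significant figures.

5.17

⟨x²⟩ = ∫ x²·|φ|² dx / ∫|φ|² dx (integrals over the domain).
Gaussian moments (u = x − x₀): ∫u^(2j)·e^(−2βu²) du = (2j−1)!!/(4β)^j · √(π/(2β)), odd powers integrate to 0; here √(π/(2β)) = 1.4491.
State is unnormalized: ∫|φ|² dx = 1.4491, and ∫φ*·x²·φ dx = 7.4982, so ⟨x²⟩ = 7.4982 / 1.4491.
⟨x²⟩ = 5.1742.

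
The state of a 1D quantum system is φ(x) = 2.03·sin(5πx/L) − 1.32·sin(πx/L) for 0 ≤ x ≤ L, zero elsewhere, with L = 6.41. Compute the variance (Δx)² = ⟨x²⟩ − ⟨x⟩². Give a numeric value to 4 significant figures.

2.483

Compute ⟨x⟩ and ⟨x²⟩ separately, then (Δx)² = ⟨x²⟩ − ⟨x⟩².
On 0 ≤ x ≤ L (j ≠ l): ∫sin²(jπx/L) dx = L/2, ∫sin(jπx/L)·sin(lπx/L) dx = 0; diagonal moments ∫x·sin²(jπx/L) dx = L²/4, ∫x²·sin²(jπx/L) dx = L³·(1/6 − 1/(4j²π²)); cross terms ∫x·sin(jπx/L)·sin(lπx/L) dx = 0 for j + l even and −4jlL²/(π²(j² − l²)²) for j + l odd, ∫x²·sin(jπx/L)·sin(lπx/L) dx = (−1)^(j+l)·4jlL³/(π²(j² − l²)²); higher powers the same way via product-to-sum and parts.
Normalization: ∫|φ|² dx = 18.792.
⟨x⟩ = 3.2050 and ⟨x²⟩ = 12.755.
(Δx)² = 12.755 − (3.2050)² = 2.4827.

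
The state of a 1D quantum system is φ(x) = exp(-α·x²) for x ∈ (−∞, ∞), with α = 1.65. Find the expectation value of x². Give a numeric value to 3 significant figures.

⟨x²⟩ = ∫ x²·|φ|² dx / ∫|φ|² dx (integrals over the domain).
Gaussian moments: ∫x^(2j)·e^(−2αx²) dx = (2j−1)!!/(4α)^j · √(π/(2α)), odd powers integrate to 0; here √(π/(2α)) = 0.97570.
State is unnormalized: ∫|φ|² dx = 0.97570, and ∫φ*·x²·φ dx = 0.14783, so ⟨x²⟩ = 0.14783 / 0.97570.
⟨x²⟩ = 0.15152.

0.152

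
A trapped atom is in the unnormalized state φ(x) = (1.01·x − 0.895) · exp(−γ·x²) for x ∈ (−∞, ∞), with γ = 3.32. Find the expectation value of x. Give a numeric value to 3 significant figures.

-0.155

⟨x⟩ = ∫ x·|φ|² dx / ∫|φ|² dx (integrals over the domain).
Expand each integrand as polynomial × e^(−2γx²) and use ∫x^(2j)·e^(−2γx²) dx = (2j−1)!!/(4γ)^j · √(π/(2γ)), odd powers → 0; here √(π/(2γ)) = 0.68785.
State is unnormalized: ∫|φ|² dx = 0.60382, and ∫φ*·x·φ dx = -0.093641, so ⟨x⟩ = -0.093641 / 0.60382.
⟨x⟩ = -0.15508.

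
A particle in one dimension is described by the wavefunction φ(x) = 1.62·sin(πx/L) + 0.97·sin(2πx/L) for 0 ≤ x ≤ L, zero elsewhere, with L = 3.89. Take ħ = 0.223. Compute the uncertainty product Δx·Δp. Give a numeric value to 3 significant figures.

Δx = √(⟨x²⟩−⟨x⟩²), Δp = √(⟨p²⟩−⟨p⟩²).
On 0 ≤ x ≤ L (j ≠ l): ∫sin²(jπx/L) dx = L/2, ∫sin(jπx/L)·sin(lπx/L) dx = 0; diagonal moments ∫x·sin²(jπx/L) dx = L²/4, ∫x²·sin²(jπx/L) dx = L³·(1/6 − 1/(4j²π²)); cross terms ∫x·sin(jπx/L)·sin(lπx/L) dx = 0 for j + l even and −4jlL²/(π²(j² − l²)²) for j + l odd, ∫x²·sin(jπx/L)·sin(lπx/L) dx = (−1)^(j+l)·4jlL³/(π²(j² − l²)²); higher powers the same way via product-to-sum and parts. d²/dx² sin(jπx/L) = −(jπ/L)²·sin(jπx/L); on 0 ≤ x ≤ L, ∫sin²(jπx/L) dx = L/2 and ∫sin(jπx/L)·sin(lπx/L) dx = 0 for j ≠ l, so only diagonal terms survive in ∫|φ|² and ∫φ·φ″; ∫φ·φ′ dx = [φ²/2] between the walls = 0.
Normalization: ∫|φ|² dx = 6.9345.
⟨x⟩ = 1.3273, ⟨x²⟩ = 2.0265 ⇒ Δx = 0.51443.
⟨p⟩ = 0.0000, ⟨p²⟩ = 0.058114 ⇒ Δp = 0.24107.
Δx·Δp = 0.12401.

0.124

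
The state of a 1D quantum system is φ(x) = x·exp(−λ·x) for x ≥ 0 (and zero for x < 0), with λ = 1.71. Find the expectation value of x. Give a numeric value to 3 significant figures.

0.877

⟨x⟩ = ∫ x·|φ|² dx / ∫|φ|² dx (integrals over the domain).
Every integrand reduces to terms xʲ·e^(−2λx) on [0, ∞); use ∫₀^∞ xʲ·e^(−2λx) dx = j!/(2λ)^(j+1).
State is unnormalized: ∫|φ|² dx = 0.049998, and ∫φ*·x·φ dx = 0.043858, so ⟨x⟩ = 0.043858 / 0.049998.
⟨x⟩ = 0.87719.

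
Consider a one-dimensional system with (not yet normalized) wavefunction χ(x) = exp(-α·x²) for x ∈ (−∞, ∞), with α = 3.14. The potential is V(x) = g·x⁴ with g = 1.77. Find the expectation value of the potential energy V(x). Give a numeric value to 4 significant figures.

⟨V⟩ = ∫ V(x)·|χ|² dx / ∫|χ|² dx.
Gaussian moments: ∫x^(2j)·e^(−2αx²) dx = (2j−1)!!/(4α)^j · √(π/(2α)), odd powers integrate to 0; here √(π/(2α)) = 0.70729.
State is unnormalized: ∫|χ|² dx = 0.70729, and ∫χ*·V(x)·χ dx = 0.023807, so ⟨V⟩ = 0.023807 / 0.70729.
⟨V⟩ = 0.033660.

0.03366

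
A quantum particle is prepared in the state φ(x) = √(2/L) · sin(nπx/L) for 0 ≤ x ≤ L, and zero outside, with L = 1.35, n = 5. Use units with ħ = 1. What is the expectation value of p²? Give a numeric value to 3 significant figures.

135.

p² φ = −ħ² d²φ/dx²; ⟨p²⟩ = −ħ² ∫ φ*·φ'' dx.
d/dx sin(nπx/L) = (nπ/L)·cos(nπx/L) and d²/dx² sin(nπx/L) = −(nπ/L)²·sin(nπx/L); on 0 ≤ x ≤ L, ∫sin²(nπx/L) dx = L/2 and ∫sin(nπx/L)·cos(nπx/L) dx = 0.
⟨p²⟩ = 135.39.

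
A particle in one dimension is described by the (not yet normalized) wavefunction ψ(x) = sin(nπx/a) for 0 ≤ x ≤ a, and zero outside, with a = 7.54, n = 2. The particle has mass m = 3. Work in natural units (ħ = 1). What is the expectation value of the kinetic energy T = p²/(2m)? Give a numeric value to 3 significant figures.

T = −(ħ²/2m) d²/dx², so ⟨T⟩ = −(ħ²/2m) ∫ ψ*·ψ'' dx / ∫|ψ|² dx; with m = 3.
d/dx sin(nπx/a) = (nπ/a)·cos(nπx/a) and d²/dx² sin(nπx/a) = −(nπ/a)²·sin(nπx/a); on 0 ≤ x ≤ a, ∫sin²(nπx/a) dx = a/2 and ∫sin(nπx/a)·cos(nπx/a) dx = 0.
State is unnormalized: ∫|ψ|² dx = 3.7700, and ∫ψ*·(−ħ²/2m · ψ'') dx = 0.43632, so ⟨T⟩ = 0.43632 / 3.7700.
⟨T⟩ = 0.11574.

0.116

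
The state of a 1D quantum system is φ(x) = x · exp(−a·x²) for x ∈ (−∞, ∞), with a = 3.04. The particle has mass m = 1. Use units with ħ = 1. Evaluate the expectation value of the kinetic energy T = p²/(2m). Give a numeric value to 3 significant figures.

T = −(ħ²/2m) d²/dx², so ⟨T⟩ = −(ħ²/2m) ∫ φ*·φ'' dx / ∫|φ|² dx; with m = 1.
Expand each integrand as polynomial × e^(−2ax²) and use ∫x^(2j)·e^(−2ax²) dx = (2j−1)!!/(4a)^j · √(π/(2a)), odd powers → 0; here √(π/(2a)) = 0.71882. Differentiate with the product rule, d/dx e^(−ax²) = −2ax·e^(−ax²).
State is unnormalized: ∫|φ|² dx = 0.059114, and ∫φ*·(−ħ²/2m · φ'') dx = 0.26956, so ⟨T⟩ = 0.26956 / 0.059114.
⟨T⟩ = 4.5600.

4.56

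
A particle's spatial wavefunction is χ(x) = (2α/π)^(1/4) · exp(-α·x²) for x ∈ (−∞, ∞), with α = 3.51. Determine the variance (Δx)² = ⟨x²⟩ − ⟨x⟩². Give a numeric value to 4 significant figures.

0.07123

Compute ⟨x⟩ and ⟨x²⟩ separately, then (Δx)² = ⟨x²⟩ − ⟨x⟩².
Gaussian moments: ∫x^(2j)·e^(−2αx²) dx = (2j−1)!!/(4α)^j · √(π/(2α)), odd powers integrate to 0; here √(π/(2α)) = 0.66897.
⟨x⟩ = 0.0000 and ⟨x²⟩ = 0.071225.
(Δx)² = 0.071225 − (0.0000)² = 0.071225.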